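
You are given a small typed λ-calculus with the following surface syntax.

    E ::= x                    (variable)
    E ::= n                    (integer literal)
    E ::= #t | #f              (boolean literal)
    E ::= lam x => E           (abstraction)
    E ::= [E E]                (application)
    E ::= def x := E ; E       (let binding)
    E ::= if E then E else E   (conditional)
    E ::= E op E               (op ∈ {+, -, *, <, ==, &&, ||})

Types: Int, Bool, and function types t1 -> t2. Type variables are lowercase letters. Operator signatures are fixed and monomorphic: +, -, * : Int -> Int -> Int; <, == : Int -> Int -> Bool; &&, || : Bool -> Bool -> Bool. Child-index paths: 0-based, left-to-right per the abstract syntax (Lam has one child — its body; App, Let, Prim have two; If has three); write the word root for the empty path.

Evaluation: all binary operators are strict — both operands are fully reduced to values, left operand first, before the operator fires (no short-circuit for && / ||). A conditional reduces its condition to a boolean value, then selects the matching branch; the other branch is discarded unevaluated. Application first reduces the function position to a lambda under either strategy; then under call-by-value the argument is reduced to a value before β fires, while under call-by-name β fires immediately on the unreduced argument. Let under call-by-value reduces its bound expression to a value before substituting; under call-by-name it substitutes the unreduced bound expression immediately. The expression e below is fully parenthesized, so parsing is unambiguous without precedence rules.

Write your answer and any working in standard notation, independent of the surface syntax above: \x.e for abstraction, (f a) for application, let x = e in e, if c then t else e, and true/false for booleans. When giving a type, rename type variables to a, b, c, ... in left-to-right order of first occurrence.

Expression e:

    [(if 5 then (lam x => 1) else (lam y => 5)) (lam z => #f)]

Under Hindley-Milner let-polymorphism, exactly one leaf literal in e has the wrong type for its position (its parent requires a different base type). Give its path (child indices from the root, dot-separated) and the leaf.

Trace:
  unify Int ~ Bool
  FAIL: mismatch Int ~ Bool

Answer: 0.0 : 5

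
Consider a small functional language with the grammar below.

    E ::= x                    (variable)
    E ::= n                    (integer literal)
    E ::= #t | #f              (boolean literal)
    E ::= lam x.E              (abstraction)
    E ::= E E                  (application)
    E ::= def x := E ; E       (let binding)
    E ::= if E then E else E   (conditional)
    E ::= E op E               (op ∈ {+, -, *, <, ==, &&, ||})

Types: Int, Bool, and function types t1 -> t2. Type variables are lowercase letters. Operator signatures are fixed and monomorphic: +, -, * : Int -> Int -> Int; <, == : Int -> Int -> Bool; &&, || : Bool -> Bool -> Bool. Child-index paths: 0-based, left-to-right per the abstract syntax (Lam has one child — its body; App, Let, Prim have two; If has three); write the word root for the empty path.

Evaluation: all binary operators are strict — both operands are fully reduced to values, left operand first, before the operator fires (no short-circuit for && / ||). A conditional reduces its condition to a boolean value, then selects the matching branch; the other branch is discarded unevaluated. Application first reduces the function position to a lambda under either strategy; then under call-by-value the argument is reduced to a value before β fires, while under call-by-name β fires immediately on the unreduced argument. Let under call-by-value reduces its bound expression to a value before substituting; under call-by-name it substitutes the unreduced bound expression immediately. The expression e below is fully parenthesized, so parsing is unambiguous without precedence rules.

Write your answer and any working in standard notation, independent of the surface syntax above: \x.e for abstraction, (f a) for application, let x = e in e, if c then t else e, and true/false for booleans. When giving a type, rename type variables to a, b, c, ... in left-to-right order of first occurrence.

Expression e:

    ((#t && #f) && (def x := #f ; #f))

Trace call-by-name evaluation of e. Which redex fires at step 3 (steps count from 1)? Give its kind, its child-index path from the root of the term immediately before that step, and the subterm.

Working:
step 0: ((true && false) && (let x = false in false))
step 1: [delta@0] (false && (let x = false in false))
step 2: [let@1] (false && false)
step 3: [delta@root] false

Answer: delta at root : (false && false)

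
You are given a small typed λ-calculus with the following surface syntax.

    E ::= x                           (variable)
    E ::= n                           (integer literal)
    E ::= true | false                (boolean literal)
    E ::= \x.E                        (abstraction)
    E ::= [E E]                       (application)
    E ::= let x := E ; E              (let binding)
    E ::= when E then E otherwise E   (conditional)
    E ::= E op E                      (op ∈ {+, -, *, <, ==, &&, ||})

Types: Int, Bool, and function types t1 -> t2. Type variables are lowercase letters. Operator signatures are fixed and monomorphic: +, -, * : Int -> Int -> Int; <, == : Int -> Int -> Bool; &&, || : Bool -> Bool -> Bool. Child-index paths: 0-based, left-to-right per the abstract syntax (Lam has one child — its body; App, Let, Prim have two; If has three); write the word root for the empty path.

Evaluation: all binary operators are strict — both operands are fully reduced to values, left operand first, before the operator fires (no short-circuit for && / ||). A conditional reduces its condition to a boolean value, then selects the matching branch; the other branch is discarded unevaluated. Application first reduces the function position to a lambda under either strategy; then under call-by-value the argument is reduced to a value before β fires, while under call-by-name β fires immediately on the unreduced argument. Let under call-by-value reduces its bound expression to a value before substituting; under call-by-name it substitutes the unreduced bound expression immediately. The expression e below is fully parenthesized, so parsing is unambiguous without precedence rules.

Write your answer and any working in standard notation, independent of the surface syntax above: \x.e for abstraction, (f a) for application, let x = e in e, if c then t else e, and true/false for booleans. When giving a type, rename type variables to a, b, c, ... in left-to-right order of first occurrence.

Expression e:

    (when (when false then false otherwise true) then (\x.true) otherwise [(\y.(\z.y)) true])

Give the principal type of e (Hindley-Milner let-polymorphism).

Answer: a -> Bool

Trace:
  unify Bool ~ Bool
  unify Bool ~ Bool
  unify Bool ~ Bool
\x._ : a -> Bool
y : b
\z._ : c -> b
\y._ : b -> c -> b
  unify b -> c -> b ~ Bool -> d
  unify b ~ Bool
  unify c -> Bool ~ d
_ _ : c -> Bool
  unify a -> Bool ~ c -> Bool
  unify a ~ c
  unify Bool ~ Bool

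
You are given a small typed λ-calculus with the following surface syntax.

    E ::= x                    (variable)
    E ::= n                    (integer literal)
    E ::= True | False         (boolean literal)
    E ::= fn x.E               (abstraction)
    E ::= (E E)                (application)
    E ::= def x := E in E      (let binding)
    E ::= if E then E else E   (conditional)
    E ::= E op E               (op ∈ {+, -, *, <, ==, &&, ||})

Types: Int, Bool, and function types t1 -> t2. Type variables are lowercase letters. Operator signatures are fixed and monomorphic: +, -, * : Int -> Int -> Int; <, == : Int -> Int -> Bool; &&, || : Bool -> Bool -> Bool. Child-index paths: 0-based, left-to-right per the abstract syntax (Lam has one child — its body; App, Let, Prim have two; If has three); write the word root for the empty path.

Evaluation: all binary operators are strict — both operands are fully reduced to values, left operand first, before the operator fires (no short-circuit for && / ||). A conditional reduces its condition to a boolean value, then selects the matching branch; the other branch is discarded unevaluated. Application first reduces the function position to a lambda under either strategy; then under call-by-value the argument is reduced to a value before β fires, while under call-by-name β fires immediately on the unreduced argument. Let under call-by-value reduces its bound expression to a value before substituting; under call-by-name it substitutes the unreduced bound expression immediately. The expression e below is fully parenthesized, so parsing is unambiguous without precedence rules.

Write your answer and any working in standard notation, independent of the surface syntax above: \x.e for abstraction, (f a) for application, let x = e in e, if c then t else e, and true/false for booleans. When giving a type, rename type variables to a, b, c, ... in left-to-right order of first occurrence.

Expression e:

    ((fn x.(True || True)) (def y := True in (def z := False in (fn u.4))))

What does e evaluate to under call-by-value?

Working:
step 0: ((\x.(true || true)) (let y = true in (let z = false in (\u.4))))
step 1: [let@1] ((\x.(true || true)) (let z = false in (\u.4)))
step 2: [let@1] ((\x.(true || true)) (\u.4))
step 3: [beta@root] (true || true)
step 4: [delta@root] true

Answer: true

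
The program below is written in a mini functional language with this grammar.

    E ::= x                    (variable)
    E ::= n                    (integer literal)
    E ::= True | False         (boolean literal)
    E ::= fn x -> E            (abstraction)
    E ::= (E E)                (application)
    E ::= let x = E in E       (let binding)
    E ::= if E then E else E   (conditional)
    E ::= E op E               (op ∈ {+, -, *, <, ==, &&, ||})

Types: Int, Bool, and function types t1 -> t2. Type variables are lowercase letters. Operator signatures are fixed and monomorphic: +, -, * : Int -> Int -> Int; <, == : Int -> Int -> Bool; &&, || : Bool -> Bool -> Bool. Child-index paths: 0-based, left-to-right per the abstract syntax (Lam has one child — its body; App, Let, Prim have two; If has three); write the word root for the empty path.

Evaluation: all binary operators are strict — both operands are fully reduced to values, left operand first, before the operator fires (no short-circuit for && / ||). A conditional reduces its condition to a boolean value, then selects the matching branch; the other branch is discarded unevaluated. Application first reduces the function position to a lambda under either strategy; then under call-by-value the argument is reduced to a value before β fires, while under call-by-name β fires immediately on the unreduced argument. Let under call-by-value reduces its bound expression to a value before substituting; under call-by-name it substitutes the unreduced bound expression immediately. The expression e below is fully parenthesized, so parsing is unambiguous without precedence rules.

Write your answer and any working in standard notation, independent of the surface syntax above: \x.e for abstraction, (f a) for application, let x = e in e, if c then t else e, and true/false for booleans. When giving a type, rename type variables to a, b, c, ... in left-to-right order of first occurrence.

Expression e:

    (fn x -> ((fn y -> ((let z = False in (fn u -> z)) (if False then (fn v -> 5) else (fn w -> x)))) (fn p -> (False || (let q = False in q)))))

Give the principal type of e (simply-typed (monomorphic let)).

Answer: Int -> Bool

Trace:
let z : Bool
z : Bool
\u._ : c -> Bool
  unify Bool ~ Bool
\v._ : d -> Int
x : a
\w._ : e -> a
  unify d -> Int ~ e -> a
  unify d ~ e
  unify Int ~ a
  unify c -> Bool ~ (e -> Int) -> f
  unify c ~ e -> Int
  unify Bool ~ f
_ _ : Bool
\y._ : b -> Bool
  unify Bool ~ Bool
let q : Bool
q : Bool
  unify Bool ~ Bool
\p._ : g -> Bool
  unify b -> Bool ~ (g -> Bool) -> h
  unify b ~ g -> Bool
  unify Bool ~ h
_ _ : Bool
\x._ : Int -> Bool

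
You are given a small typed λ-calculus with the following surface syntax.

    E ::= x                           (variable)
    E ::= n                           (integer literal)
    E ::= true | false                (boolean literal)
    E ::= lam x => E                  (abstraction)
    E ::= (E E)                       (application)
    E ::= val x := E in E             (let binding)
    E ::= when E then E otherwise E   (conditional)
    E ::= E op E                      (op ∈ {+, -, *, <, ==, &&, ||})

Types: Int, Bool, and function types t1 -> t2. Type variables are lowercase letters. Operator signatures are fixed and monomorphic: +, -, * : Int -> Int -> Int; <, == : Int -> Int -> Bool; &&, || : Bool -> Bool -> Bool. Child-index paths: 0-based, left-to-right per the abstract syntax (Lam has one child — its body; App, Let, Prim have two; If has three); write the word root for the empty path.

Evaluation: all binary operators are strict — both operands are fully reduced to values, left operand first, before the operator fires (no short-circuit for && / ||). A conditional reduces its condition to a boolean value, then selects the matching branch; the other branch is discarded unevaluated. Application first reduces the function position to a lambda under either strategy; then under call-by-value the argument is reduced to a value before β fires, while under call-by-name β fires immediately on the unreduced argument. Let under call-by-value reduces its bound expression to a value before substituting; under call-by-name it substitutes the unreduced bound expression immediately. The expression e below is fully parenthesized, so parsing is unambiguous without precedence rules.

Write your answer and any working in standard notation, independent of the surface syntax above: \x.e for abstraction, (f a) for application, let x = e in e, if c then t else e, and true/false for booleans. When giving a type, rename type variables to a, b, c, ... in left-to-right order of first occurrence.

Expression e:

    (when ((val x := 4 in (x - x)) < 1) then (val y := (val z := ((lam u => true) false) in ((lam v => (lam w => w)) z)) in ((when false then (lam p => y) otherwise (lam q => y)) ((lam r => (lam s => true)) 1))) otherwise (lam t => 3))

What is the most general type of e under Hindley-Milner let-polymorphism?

Derivation:
let x : Int
x : Int
  unify Int ~ Int
x : Int
  unify Int ~ Int
  unify Int ~ Int
  unify Int ~ Int
  unify Bool ~ Bool
\u._ : a -> Bool
  unify a -> Bool ~ Bool -> b
  unify a ~ Bool
  unify Bool ~ b
_ _ : Bool
let z : Bool
w : d
\w._ : d -> d
\v._ : c -> d -> d
z : Bool
  unify c -> d -> d ~ Bool -> e
  unify c ~ Bool
  unify d -> d ~ e
_ _ : d -> d
let y : forall. d -> d
  unify Bool ~ Bool
y : g -> g
\p._ : f -> g -> g
y : i -> i
\q._ : h -> i -> i
  unify f -> g -> g ~ h -> i -> i
  unify f ~ h
  unify g -> g ~ i -> i
  unify g ~ i
  unify i ~ i
\s._ : k -> Bool
\r._ : j -> k -> Bool
  unify j -> k -> Bool ~ Int -> l
  unify j ~ Int
  unify k -> Bool ~ l
_ _ : k -> Bool
  unify h -> i -> i ~ (k -> Bool) -> m
  unify h ~ k -> Bool
  unify i -> i ~ m
_ _ : i -> i
\t._ : n -> Int
  unify i -> i ~ n -> Int
  unify i ~ n
  unify n ~ Int

Answer: Int -> Int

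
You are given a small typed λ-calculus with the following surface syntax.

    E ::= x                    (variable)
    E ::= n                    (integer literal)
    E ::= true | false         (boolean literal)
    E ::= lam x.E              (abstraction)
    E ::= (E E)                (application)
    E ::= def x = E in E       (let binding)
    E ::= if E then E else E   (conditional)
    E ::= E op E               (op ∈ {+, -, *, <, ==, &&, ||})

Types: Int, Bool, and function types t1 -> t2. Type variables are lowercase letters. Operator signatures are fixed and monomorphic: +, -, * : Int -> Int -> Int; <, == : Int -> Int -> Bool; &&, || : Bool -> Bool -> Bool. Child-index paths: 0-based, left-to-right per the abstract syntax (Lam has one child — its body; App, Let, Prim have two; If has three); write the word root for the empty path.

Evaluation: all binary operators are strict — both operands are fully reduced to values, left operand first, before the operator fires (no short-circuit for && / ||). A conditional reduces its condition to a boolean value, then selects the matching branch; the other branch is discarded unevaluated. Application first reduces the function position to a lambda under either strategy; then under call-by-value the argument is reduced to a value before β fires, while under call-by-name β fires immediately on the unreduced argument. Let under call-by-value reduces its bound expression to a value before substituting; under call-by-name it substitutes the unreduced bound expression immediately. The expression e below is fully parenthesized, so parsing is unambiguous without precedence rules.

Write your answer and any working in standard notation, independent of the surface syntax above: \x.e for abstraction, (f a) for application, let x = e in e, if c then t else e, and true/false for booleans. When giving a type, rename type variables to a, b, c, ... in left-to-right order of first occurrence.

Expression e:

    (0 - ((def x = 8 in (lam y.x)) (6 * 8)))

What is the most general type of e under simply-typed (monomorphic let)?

Answer: Int

Trace:
  unify Int ~ Int
let x : Int
x : Int
\y._ : a -> Int
  unify Int ~ Int
  unify Int ~ Int
  unify a -> Int ~ Int -> b
  unify a ~ Int
  unify Int ~ b
_ _ : Int
  unify Int ~ Int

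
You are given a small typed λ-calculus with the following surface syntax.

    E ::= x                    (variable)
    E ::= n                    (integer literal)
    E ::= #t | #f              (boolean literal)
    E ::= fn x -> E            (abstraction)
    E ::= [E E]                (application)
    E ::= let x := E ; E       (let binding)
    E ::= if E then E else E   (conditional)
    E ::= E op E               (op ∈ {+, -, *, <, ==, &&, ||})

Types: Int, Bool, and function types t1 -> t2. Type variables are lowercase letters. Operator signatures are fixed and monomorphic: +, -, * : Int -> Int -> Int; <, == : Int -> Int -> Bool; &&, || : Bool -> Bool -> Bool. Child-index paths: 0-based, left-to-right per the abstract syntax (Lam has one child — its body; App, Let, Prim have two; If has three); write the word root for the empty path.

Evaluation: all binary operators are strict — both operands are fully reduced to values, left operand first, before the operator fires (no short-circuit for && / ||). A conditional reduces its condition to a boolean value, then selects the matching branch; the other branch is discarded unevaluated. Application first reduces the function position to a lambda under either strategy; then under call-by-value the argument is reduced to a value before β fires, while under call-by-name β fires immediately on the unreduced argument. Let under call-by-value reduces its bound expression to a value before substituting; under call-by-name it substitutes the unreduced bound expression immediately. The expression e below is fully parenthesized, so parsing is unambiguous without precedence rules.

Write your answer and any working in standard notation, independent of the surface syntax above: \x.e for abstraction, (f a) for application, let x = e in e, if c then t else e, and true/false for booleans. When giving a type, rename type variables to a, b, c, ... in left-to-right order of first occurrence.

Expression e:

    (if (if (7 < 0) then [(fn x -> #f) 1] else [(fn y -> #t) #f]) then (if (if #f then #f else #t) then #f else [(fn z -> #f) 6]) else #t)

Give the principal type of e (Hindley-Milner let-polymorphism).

Working:
  unify Int ~ Int
  unify Int ~ Int
  unify Bool ~ Bool
\x._ : a -> Bool
  unify a -> Bool ~ Int -> b
  unify a ~ Int
  unify Bool ~ b
_ _ : Bool
\y._ : c -> Bool
  unify c -> Bool ~ Bool -> d
  unify c ~ Bool
  unify Bool ~ d
_ _ : Bool
  unify Bool ~ Bool
  unify Bool ~ Bool
  unify Bool ~ Bool
  unify Bool ~ Bool
  unify Bool ~ Bool
\z._ : e -> Bool
  unify e -> Bool ~ Int -> f
  unify e ~ Int
  unify Bool ~ f
_ _ : Bool
  unify Bool ~ Bool
  unify Bool ~ Bool

Answer: Bool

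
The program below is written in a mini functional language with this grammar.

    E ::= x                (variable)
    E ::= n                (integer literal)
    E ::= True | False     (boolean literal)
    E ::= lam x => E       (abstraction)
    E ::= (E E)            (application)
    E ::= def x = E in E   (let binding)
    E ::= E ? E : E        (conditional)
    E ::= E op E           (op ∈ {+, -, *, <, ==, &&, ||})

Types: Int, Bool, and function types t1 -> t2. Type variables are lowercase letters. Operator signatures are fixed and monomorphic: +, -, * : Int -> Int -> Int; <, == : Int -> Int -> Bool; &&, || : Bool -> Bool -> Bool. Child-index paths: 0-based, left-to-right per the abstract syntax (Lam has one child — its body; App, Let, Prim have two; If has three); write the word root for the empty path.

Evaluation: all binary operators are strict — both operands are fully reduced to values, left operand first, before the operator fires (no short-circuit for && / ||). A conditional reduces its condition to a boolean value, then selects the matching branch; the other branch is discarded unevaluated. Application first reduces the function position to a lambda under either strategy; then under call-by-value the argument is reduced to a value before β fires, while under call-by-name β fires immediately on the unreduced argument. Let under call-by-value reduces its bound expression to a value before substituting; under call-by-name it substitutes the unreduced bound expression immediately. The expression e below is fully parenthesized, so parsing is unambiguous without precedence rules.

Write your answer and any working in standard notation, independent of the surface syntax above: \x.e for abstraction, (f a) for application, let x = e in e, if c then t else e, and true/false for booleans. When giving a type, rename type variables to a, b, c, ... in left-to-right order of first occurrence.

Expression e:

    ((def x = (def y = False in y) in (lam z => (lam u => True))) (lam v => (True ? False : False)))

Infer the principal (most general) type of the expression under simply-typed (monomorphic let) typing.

Trace:
let y : Bool
y : Bool
let x : Bool
\u._ : b -> Bool
\z._ : a -> b -> Bool
  unify Bool ~ Bool
  unify Bool ~ Bool
\v._ : c -> Bool
  unify a -> b -> Bool ~ (c -> Bool) -> d
  unify a ~ c -> Bool
  unify b -> Bool ~ d
_ _ : b -> Bool

Answer: a -> Bool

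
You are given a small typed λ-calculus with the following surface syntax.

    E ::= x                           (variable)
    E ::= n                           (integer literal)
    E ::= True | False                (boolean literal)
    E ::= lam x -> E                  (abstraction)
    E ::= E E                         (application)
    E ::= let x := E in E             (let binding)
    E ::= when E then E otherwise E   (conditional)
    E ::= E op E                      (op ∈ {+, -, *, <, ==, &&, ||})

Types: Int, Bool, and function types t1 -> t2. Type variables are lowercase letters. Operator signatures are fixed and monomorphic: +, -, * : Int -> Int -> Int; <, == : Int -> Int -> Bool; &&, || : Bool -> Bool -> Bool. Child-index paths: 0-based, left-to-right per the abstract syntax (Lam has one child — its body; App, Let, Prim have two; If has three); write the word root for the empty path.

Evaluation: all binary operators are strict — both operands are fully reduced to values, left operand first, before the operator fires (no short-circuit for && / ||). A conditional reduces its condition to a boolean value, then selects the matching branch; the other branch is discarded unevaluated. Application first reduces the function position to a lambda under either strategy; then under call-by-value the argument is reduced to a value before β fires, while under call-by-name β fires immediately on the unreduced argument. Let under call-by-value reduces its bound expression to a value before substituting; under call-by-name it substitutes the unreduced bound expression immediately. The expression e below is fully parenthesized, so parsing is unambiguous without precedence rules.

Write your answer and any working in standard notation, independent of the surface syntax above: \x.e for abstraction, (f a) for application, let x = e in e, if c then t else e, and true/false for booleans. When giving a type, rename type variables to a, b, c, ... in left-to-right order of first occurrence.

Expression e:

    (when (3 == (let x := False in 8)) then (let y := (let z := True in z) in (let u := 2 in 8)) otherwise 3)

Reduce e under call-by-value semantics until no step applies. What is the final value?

Answer: 3

Derivation:
step 0: (if (3 == (let x = false in 8)) then (let y = (let z = true in z) in (let u = 2 in 8)) else 3)
step 1: [let@0.1] (if (3 == 8) then (let y = (let z = true in z) in (let u = 2 in 8)) else 3)
step 2: [delta@0] (if false then (let y = (let z = true in z) in (let u = 2 in 8)) else 3)
step 3: [if@root] 3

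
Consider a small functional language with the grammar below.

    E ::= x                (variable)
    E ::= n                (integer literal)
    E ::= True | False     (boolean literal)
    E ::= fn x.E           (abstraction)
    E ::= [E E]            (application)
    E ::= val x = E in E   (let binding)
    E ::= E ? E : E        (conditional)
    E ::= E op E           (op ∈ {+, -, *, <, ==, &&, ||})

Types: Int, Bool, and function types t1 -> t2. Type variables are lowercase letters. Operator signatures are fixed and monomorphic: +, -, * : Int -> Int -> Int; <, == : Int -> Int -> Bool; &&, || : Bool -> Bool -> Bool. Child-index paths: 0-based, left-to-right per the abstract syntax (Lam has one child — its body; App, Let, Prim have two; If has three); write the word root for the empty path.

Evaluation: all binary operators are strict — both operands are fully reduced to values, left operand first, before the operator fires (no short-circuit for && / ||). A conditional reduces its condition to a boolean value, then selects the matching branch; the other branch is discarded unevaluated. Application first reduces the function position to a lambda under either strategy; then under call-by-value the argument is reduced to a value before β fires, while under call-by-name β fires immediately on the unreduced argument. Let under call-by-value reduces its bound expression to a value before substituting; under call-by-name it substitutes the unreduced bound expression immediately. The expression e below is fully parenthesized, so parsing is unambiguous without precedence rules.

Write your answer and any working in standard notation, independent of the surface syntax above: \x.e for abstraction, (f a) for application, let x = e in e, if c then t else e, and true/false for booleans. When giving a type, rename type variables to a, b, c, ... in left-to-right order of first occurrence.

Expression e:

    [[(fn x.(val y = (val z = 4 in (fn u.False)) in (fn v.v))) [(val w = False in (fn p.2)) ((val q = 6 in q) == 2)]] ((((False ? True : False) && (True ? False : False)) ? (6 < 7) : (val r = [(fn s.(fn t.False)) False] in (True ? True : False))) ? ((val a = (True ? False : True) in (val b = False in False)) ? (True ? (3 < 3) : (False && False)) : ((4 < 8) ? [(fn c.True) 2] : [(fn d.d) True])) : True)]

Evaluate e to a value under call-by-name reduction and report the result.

Trace:
step 0: (((\x.(let y = (let z = 4 in (\u.false)) in (\v.v))) ((let w = false in (\p.2)) ((let q = 6 in q) == 2))) (if (if ((if false then true else false) && (if true then false else false)) then (6 < 7) else (let r = ((\s.(\t.false)) false) in (if true then true else false))) then (if (let a = (if true then false else true) in (let b = false in false)) then (if true then (3 < 3) else (false && false)) else (if (4 < 8) then ((\c.true) 2) else ((\d.d) true))) else true))
step 1: [beta@0] ((let y = (let z = 4 in (\u.false)) in (\v.v)) (if (if ((if false then true else false) && (if true then false else false)) then (6 < 7) else (let r = ((\s.(\t.false)) false) in (if true then true else false))) then (if (let a = (if true then false else true) in (let b = false in false)) then (if true then (3 < 3) else (false && false)) else (if (4 < 8) then ((\c.true) 2) else ((\d.d) true))) else true))
step 2: [let@0] ((\v.v) (if (if ((if false then true else false) && (if true then false else false)) then (6 < 7) else (let r = ((\s.(\t.false)) false) in (if true then true else false))) then (if (let a = (if true then false else true) in (let b = false in false)) then (if true then (3 < 3) else (false && false)) else (if (4 < 8) then ((\c.true) 2) else ((\d.d) true))) else true))
step 3: [beta@root] (if (if ((if false then true else false) && (if true then false else false)) then (6 < 7) else (let r = ((\s.(\t.false)) false) in (if true then true else false))) then (if (let a = (if true then false else true) in (let b = false in false)) then (if true then (3 < 3) else (false && false)) else (if (4 < 8) then ((\c.true) 2) else ((\d.d) true))) else true)
step 4: [if@0.0.0] (if (if (false && (if true then false else false)) then (6 < 7) else (let r = ((\s.(\t.false)) false) in (if true then true else false))) then (if (let a = (if true then false else true) in (let b = false in false)) then (if true then (3 < 3) else (false && false)) else (if (4 < 8) then ((\c.true) 2) else ((\d.d) true))) else true)
step 5: [if@0.0.1] (if (if (false && false) then (6 < 7) else (let r = ((\s.(\t.false)) false) in (if true then true else false))) then (if (let a = (if true then false else true) in (let b = false in false)) then (if true then (3 < 3) else (false && false)) else (if (4 < 8) then ((\c.true) 2) else ((\d.d) true))) else true)
step 6: [delta@0.0] (if (if false then (6 < 7) else (let r = ((\s.(\t.false)) false) in (if true then true else false))) then (if (let a = (if true then false else true) in (let b = false in false)) then (if true then (3 < 3) else (false && false)) else (if (4 < 8) then ((\c.true) 2) else ((\d.d) true))) else true)
step 7: [if@0] (if (let r = ((\s.(\t.false)) false) in (if true then true else false)) then (if (let a = (if true then false else true) in (let b = false in false)) then (if true then (3 < 3) else (false && false)) else (if (4 < 8) then ((\c.true) 2) else ((\d.d) true))) else true)
step 8: [let@0] (if (if true then true else false) then (if (let a = (if true then false else true) in (let b = false in false)) then (if true then (3 < 3) else (false && false)) else (if (4 < 8) then ((\c.true) 2) else ((\d.d) true))) else true)
step 9: [if@0] (if true then (if (let a = (if true then false else true) in (let b = false in false)) then (if true then (3 < 3) else (false && false)) else (if (4 < 8) then ((\c.true) 2) else ((\d.d) true))) else true)
step 10: [if@root] (if (let a = (if true then false else true) in (let b = false in false)) then (if true then (3 < 3) else (false && false)) else (if (4 < 8) then ((\c.true) 2) else ((\d.d) true)))
step 11: [let@0] (if (let b = false in false) then (if true then (3 < 3) else (false && false)) else (if (4 < 8) then ((\c.true) 2) else ((\d.d) true)))
step 12: [let@0] (if false then (if true then (3 < 3) else (false && false)) else (if (4 < 8) then ((\c.true) 2) else ((\d.d) true)))
step 13: [if@root] (if (4 < 8) then ((\c.true) 2) else ((\d.d) true))
step 14: [delta@0] (if true then ((\c.true) 2) else ((\d.d) true))
step 15: [if@root] ((\c.true) 2)
step 16: [beta@root] true

Answer: true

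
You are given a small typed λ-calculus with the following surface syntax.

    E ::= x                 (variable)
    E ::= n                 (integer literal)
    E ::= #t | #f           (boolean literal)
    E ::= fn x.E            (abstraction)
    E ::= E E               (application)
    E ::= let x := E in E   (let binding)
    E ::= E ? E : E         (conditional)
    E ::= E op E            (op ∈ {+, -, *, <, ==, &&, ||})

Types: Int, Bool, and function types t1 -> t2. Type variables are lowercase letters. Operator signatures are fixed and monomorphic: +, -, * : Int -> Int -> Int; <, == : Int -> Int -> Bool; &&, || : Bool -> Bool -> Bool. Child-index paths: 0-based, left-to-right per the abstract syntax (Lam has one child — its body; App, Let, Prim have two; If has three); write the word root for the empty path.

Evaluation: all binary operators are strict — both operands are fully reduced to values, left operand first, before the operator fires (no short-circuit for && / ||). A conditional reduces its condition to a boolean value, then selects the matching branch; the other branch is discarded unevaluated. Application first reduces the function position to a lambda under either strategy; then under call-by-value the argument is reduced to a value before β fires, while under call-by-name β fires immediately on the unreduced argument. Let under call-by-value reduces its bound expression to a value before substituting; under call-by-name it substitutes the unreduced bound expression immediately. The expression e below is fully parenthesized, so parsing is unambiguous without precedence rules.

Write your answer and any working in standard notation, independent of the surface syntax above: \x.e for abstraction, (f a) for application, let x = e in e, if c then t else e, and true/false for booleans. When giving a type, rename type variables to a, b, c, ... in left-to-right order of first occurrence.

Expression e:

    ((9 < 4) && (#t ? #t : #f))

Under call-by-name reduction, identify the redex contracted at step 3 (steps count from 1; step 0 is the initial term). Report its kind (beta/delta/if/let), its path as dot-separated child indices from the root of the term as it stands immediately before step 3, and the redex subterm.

Answer: delta at root : (false && true)

Working:
step 0: ((9 < 4) && (if true then true else false))
step 1: [delta@0] (false && (if true then true else false))
step 2: [if@1] (false && true)
step 3: [delta@root] false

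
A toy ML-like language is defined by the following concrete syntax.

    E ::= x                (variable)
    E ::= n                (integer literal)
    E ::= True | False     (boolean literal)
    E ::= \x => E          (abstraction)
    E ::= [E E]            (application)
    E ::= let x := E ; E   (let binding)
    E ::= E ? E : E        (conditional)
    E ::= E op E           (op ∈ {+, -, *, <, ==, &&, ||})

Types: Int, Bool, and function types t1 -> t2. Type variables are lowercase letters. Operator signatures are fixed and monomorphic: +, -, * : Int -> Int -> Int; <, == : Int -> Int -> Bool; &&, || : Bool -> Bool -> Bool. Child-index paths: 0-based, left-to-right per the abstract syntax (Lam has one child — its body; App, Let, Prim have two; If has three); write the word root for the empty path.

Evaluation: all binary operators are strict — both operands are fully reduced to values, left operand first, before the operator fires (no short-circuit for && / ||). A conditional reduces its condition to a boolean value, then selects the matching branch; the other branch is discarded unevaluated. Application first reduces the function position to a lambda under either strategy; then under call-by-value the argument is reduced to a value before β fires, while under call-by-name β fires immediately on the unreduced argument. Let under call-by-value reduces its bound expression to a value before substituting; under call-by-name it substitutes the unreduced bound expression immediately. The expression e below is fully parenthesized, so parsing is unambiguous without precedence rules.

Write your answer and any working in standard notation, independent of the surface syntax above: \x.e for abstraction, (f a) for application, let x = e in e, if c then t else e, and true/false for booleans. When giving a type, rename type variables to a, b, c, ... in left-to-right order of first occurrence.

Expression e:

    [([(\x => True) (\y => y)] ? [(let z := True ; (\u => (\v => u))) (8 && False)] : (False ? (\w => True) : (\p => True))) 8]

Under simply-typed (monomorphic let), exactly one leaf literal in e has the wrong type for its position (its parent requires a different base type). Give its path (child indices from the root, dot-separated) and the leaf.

Trace:
\x._ : a -> Bool
y : b
\y._ : b -> b
  unify a -> Bool ~ (b -> b) -> c
  unify a ~ b -> b
  unify Bool ~ c
_ _ : Bool
  unify Bool ~ Bool
let z : Bool
u : d
\v._ : e -> d
\u._ : d -> e -> d
  unify Int ~ Bool
  FAIL: mismatch Int ~ Bool

Answer: 0.1.1.0 : 8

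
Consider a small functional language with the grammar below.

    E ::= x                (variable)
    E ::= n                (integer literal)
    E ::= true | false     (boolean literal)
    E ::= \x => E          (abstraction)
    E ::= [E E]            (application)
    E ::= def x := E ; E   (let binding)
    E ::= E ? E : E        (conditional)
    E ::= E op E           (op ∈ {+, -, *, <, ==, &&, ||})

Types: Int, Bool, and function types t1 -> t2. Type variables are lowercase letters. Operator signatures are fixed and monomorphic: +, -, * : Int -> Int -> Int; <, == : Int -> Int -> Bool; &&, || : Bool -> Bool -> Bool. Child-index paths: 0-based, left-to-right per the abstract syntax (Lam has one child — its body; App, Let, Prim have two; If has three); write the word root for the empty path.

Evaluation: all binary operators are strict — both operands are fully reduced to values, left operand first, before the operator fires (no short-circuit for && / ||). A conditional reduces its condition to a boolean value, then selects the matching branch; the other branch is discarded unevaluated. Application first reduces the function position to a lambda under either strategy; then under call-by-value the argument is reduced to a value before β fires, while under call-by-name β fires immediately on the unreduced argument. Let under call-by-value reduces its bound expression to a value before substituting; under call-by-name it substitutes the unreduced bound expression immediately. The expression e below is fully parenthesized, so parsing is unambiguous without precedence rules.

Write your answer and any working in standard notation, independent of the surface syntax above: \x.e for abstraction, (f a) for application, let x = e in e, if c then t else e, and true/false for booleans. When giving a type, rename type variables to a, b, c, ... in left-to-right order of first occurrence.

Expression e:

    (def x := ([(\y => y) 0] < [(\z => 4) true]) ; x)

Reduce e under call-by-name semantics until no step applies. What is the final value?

Answer: true

Trace:
step 0: (let x = (((\y.y) 0) < ((\z.4) true)) in x)
step 1: [let@root] (((\y.y) 0) < ((\z.4) true))
step 2: [beta@0] (0 < ((\z.4) true))
step 3: [beta@1] (0 < 4)
step 4: [delta@root] true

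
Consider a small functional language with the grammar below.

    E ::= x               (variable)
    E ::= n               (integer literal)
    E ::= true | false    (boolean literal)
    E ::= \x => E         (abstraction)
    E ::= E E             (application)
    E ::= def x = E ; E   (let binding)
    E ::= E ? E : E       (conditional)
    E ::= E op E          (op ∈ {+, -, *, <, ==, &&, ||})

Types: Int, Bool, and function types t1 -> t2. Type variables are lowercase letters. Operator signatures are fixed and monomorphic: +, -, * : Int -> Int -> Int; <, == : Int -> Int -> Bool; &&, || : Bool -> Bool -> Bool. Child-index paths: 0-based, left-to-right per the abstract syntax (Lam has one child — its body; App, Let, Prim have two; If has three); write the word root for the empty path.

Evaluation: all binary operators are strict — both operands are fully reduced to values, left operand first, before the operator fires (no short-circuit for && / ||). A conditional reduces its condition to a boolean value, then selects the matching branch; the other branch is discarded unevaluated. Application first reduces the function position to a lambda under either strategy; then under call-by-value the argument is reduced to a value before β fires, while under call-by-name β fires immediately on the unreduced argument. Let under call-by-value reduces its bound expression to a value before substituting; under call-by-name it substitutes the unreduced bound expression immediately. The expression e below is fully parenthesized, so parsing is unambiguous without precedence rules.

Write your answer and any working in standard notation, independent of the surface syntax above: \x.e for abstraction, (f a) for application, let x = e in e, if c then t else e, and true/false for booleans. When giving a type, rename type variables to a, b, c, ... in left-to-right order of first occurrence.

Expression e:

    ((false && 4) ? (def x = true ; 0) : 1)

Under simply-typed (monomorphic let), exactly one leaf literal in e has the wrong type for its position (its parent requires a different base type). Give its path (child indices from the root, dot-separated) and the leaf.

Derivation:
  unify Bool ~ Bool
  unify Int ~ Bool
  FAIL: mismatch Int ~ Bool

Answer: 0.1 : 4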